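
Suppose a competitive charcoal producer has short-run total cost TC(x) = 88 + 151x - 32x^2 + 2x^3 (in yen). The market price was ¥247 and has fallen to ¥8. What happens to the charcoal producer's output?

MC = 151 - 64x + 6x^2; the shutdown threshold is min AVC = ¥23 (at x = 8).
With P = ¥247 above the shutdown price, P = MC gives x = 12.
At P = ¥8 < min AVC = ¥23, price no longer covers variable cost at any output, so the firm shuts down: x = 0.

Output falls from 12 to 0 (the firm shuts down)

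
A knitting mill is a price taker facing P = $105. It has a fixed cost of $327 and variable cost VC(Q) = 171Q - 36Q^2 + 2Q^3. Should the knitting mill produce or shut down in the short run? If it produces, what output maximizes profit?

Produce at Q = 11

Strip out fixed cost: VC = 171Q - 36Q^2 + 2Q^3. Then AVC = 171 - 36Q + 2Q^2 and MC = 171 - 72Q + 6Q^2.
AVC is minimized where dAVC/dQ = -36 + 4Q = 0, at Q = 9; min AVC = 171 - 36·9 + 2·9^2 = $9.
Since P = $105 ≥ min AVC = $9, price covers variable cost and the firm should produce.
Solving P = MC: 66 - 72Q + 6Q^2 = 0 ⇒ Q = 1 or 11. On the upward-sloping branch, Q* = 11.
Check: AVC at Q = 11 is $17 ≤ P, so revenue covers variable cost.
Profit = P·Q − TC = 105·11 − 514 = $641.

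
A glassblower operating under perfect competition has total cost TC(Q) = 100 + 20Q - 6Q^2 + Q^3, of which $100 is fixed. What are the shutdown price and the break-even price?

AVC = 20 - 6Q + Q^2; minimized at Q = 3, giving min AVC = $11. That is the shutdown price.
ATC = 100/Q + 20 - 6Q + Q^2. Setting dATC/dQ = −100/Q^2 − 6 + 2Q = 0 gives Q = 5 (since 2·5^3 − 6·5^2 = 100).
min ATC = 100/5 + 20 − 6·5 + 5^2 = $35. That is the break-even price.
Between these two prices the firm operates at a loss; above $35 it earns a profit.

Shutdown price = $11; break-even price = $35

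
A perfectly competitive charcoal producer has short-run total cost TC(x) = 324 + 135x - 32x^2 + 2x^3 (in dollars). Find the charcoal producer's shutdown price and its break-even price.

Shutdown price = $7; break-even price = $45

AVC = 135 - 32x + 2x^2; minimized at x = 8, giving min AVC = $7. That is the shutdown price.
ATC = 324/x + 135 - 32x + 2x^2. Setting dATC/dx = −324/x^2 − 32 + 4x = 0 gives x = 9 (since 4·9^3 − 32·9^2 = 324).
min ATC = 324/9 + 135 − 32·9 + 2·9^2 = $45. That is the break-even price.
Between these two prices the firm operates at a loss; above $45 it earns a profit.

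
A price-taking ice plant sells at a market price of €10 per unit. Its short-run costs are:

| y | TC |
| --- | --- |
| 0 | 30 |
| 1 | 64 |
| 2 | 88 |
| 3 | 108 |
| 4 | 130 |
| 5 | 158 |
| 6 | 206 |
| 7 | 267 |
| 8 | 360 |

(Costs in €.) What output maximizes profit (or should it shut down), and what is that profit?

Compute π = P·y − TC at each output: y=0: -30; y=1: -54; y=2: -68; y=3: -78; y=4: -90; y=5: -108; y=6: -146; y=7: -197; y=8: -280.
Profit is highest at y = 0. Equivalently, the lowest AVC in the table is 100/4 ≈ €25 at y = 4, and P = €10 falls below it — price never covers variable cost, so the firm shuts down and loses only its fixed cost.

y = 0 (shut down); profit = -€30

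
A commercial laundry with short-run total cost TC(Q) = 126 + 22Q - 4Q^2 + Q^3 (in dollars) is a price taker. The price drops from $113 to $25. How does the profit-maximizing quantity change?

MC = 22 - 8Q + 3Q^2; the shutdown threshold is min AVC = $18 (at Q = 2).
With P = $113 above the shutdown price, P = MC gives Q = 7.
At P = $25 ≥ min AVC, set P = MC: Q = 3. The firm stays open but cuts output.

Output falls from 7 to 3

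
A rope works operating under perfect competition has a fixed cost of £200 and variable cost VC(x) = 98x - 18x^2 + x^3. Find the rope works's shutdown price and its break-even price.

Shutdown price = £17; break-even price = £38

Shutdown price = min AVC. AVC = 98 - 18x + x^2, with vertex at x = 9 and minimum £17.
ATC = 200/x + 98 - 18x + x^2. Setting dATC/dx = −200/x^2 − 18 + 2x = 0 gives x = 10 (since 2·10^3 − 18·10^2 = 200).
min ATC = 200/10 + 98 − 18·10 + 10^2 = £38. That is the break-even price.
Between these two prices the firm operates at a loss; above £38 it earns a profit.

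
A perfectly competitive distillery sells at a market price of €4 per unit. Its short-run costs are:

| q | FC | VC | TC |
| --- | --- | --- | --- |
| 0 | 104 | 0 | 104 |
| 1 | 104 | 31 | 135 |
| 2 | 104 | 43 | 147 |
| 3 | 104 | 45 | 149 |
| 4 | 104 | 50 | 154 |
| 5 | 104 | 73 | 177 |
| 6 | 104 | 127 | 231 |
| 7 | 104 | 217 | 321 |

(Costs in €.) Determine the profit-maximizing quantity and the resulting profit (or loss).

Compute π = P·q − TC at each output: q=0: -104; q=1: -131; q=2: -139; q=3: -137; q=4: -138; q=5: -157; q=6: -207; q=7: -293.
Profit is highest at q = 0. Equivalently, the lowest AVC in the table is 50/4 ≈ €12.50 at q = 4, and P = €4 falls below it — price never covers variable cost, so the firm shuts down and loses only its fixed cost.

q = 0 (shut down); profit = -€104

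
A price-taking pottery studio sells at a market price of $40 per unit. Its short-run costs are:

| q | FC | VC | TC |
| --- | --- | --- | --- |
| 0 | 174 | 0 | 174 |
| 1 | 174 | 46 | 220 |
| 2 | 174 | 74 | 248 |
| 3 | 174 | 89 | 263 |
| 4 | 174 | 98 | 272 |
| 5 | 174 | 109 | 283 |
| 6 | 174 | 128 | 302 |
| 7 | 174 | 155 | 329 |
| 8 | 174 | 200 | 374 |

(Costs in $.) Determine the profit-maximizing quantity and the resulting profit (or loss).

Compute π = P·q − TC at each output: q=0: -174; q=1: -180; q=2: -168; q=3: -143; q=4: -112; q=5: -83; q=6: -62; q=7: -49; q=8: -54.
Profit is maximized at q = 7. AVC there is 155/7 = $22.14 ≤ P, so producing beats shutting down (which would give -$174).

q = 7; profit = -$49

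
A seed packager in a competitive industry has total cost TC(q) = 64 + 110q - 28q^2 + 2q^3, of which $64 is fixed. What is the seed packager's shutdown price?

The shutdown price is the minimum of AVC. VC = 110q - 28q^2 + 2q^3, so AVC = 110 - 28q + 2q^2.
dAVC/dq = -28 + 4q = 0 gives q = 7. min AVC = 110 - 28·7 + 2·7^2 = 12.
So the shutdown price is $12.

$12 per unit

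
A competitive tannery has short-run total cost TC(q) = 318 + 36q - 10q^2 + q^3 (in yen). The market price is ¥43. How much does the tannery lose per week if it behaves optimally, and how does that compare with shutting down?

AVC = 36 - 10q + q^2 has its minimum ¥11 at q = 5; price ¥43 clears that bar, so the firm operates.
MC = 36 - 20q + 3q^2. Setting P = MC and taking the root on the rising branch gives q* = 7.
TR = 43·7 = 301. TC = 318 + 105 = 423. Profit = 301 − 423 = -¥122.
By producing, the firm covers all variable cost plus ¥196 of fixed cost; shutting down would lose the full ¥318.

Profit = -¥122 at q = 7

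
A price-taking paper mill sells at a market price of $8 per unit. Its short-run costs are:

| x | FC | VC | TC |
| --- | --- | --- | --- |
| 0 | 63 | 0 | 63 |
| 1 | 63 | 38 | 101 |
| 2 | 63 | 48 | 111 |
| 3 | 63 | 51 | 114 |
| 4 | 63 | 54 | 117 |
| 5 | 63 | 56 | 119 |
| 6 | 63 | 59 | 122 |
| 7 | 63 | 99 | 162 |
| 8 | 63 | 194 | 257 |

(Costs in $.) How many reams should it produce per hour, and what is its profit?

Tabulate TR − TC: x=0: -63; x=1: -93; x=2: -95; x=3: -90; x=4: -85; x=5: -79; x=6: -74; x=7: -106; x=8: -193.
Profit is highest at x = 0. Equivalently, the lowest AVC in the table is 59/6 ≈ $9.83 at x = 6, and P = $8 falls below it — price never covers variable cost, so the firm shuts down and loses only its fixed cost.

x = 0 (shut down); profit = -$63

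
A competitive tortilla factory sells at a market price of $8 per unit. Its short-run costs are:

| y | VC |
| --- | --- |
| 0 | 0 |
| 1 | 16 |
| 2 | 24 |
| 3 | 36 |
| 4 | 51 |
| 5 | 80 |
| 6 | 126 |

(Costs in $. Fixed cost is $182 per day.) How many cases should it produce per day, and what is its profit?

Compute π = P·y − TC at each output: y=0: -182; y=1: -190; y=2: -190; y=3: -194; y=4: -201; y=5: -222; y=6: -260.
Profit is highest at y = 0. Equivalently, the lowest AVC in the table is 24/2 ≈ $12 at y = 2, and P = $8 falls below it — price never covers variable cost, so the firm shuts down and loses only its fixed cost.

y = 0 (shut down); profit = -$182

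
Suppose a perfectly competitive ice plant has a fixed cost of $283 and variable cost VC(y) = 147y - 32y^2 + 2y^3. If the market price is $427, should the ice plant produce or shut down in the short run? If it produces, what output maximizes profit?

Variable cost is VC = 147y - 32y^2 + 2y^3, so AVC = VC/y = 147 - 32y + 2y^2 and MC = dTC/dy = 147 - 64y + 6y^2.
AVC is minimized where dAVC/dy = -32 + 4y = 0, at y = 8; min AVC = 147 - 32·8 + 2·8^2 = $19.
Because $427 ≥ $19, revenue can cover variable cost; the firm operates.
Set P = MC: 427 = 147 - 64y + 6y^2 → -280 - 64y + 6y^2 = 0. The roots are y = -10/3 and y = 14; the profit-maximizing output is on the rising part of MC, so y* = 14.
Check: AVC at y = 14 is $91 ≤ P, so revenue covers variable cost.
Profit = P·y − TC = 427·14 − 1557 = $4421.

Produce at y = 14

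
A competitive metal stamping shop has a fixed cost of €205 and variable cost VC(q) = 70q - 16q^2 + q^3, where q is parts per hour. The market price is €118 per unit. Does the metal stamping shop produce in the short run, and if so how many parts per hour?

Variable cost is VC = 70q - 16q^2 + q^3, so AVC = VC/q = 70 - 16q + q^2 and MC = dTC/dq = 70 - 32q + 3q^2.
AVC is minimized where dAVC/dq = -16 + 2q = 0, at q = 8; min AVC = 70 - 16·8 + 8^2 = €6.
Because €118 ≥ €6, revenue can cover variable cost; the firm operates.
Set P = MC: 118 = 70 - 32q + 3q^2 → -48 - 32q + 3q^2 = 0. The roots are q = -4/3 and q = 12; the profit-maximizing output is on the rising part of MC, so q* = 12.
Check: AVC at q = 12 is €22 ≤ P, so revenue covers variable cost.
Profit = P·q − TC = 118·12 − 469 = €947.

Produce at q = 12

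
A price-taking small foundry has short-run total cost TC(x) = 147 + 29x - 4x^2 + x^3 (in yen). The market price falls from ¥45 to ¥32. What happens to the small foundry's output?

MC = 29 - 8x + 3x^2; the shutdown threshold is min AVC = ¥25 (at x = 2).
With P = ¥45 above the shutdown price, P = MC gives x = 4.
At P = ¥32 ≥ min AVC, set P = MC: x = 3. The firm stays open but cuts output.

Output falls from 4 to 3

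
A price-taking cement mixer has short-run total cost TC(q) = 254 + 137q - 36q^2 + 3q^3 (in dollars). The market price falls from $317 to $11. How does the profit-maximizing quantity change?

AVC = 137 - 36q + 3q^2, minimized at q = 6 where min AVC = $29. MC = 137 - 72q + 9q^2.
With P = $317 above the shutdown price, P = MC gives q = 10.
At P = $11 < min AVC = $29, price no longer covers variable cost at any output, so the firm shuts down: q = 0.

Output falls from 10 to 0 (the firm shuts down)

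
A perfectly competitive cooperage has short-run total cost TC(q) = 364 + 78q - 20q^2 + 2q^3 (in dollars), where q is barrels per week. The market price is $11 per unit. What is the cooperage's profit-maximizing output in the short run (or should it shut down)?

From TC, MC = TC'(q) = 78 - 40q + 6q^2 and AVC = VC/q = 78 - 20q + 2q^2.
AVC is minimized where dAVC/dq = -20 + 4q = 0, at q = 5; min AVC = 78 - 20·5 + 2·5^2 = $28.
Since P = $11 < min AVC = $28, price fails to cover variable cost at any output.
Shutting down limits the loss to fixed cost, $364.

Shut down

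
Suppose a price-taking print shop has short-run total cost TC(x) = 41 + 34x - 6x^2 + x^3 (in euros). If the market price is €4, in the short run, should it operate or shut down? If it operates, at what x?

Shut down

Variable cost is VC = 34x - 6x^2 + x^3, so AVC = VC/x = 34 - 6x + x^2 and MC = dTC/dx = 34 - 12x + 3x^2.
AVC hits its minimum where MC = AVC, at x = 3, giving min AVC = 34 - 6·3 + 3^2 = €25.
With P < min AVC (€4 < €25), every unit sold adds to the loss.
The firm minimizes its loss by shutting down and losing only its fixed cost of €41.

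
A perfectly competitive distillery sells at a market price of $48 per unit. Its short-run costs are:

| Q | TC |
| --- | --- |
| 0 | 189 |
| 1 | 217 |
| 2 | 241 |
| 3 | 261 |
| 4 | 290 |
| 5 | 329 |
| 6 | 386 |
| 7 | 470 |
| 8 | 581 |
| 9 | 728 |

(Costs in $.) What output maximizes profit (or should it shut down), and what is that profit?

Profit at each row (π = 48Q − TC): Q=0: -189; Q=1: -169; Q=2: -145; Q=3: -117; Q=4: -98; Q=5: -89; Q=6: -98; Q=7: -134; Q=8: -197; Q=9: -296.
Profit is maximized at Q = 5. AVC there is 140/5 = $28 ≤ P, so producing beats shutting down (which would give -$189).

Q = 5; profit = -$89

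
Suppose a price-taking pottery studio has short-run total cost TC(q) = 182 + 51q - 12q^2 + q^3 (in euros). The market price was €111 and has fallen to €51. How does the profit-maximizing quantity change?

MC = 51 - 24q + 3q^2; the shutdown threshold is min AVC = €15 (at q = 6).
With P = €111 above the shutdown price, P = MC gives q = 10.
At P = €51 ≥ min AVC, set P = MC: q = 8. The firm stays open but cuts output.

Output falls from 10 to 8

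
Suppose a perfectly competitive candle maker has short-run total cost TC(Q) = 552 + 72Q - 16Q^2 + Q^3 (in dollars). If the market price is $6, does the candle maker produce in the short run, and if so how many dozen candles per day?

Shut down

Strip out fixed cost: VC = 72Q - 16Q^2 + Q^3. Then AVC = 72 - 16Q + Q^2 and MC = 72 - 32Q + 3Q^2.
AVC hits its minimum where MC = AVC, at Q = 8, giving min AVC = 72 - 16·8 + 8^2 = $8.
With P < min AVC ($6 < $8), every unit sold adds to the loss.
Best response: produce nothing and absorb the $552 fixed cost.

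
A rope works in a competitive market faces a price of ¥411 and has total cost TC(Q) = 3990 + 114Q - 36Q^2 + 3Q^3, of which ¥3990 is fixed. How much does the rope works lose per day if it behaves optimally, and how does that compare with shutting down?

AVC = 114 - 36Q + 3Q^2 has its minimum ¥6 at Q = 6; price ¥411 clears that bar, so the firm operates.
MC = 114 - 72Q + 9Q^2. Setting P = MC and taking the root on the rising branch gives Q* = 11.
TR = 411·11 = 4521. TC = 3990 + 891 = 4881. Profit = 4521 − 4881 = -¥360.
By producing, the firm covers all variable cost plus ¥3630 of fixed cost; shutting down would lose the full ¥3990.

Profit = -¥360 at Q = 11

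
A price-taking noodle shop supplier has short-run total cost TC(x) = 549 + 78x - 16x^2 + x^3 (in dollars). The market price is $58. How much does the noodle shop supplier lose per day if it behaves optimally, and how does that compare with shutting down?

AVC = 78 - 16x + x^2; min AVC = $14 at x = 8. Since P = $58 ≥ min AVC, the firm produces.
MC = 78 - 32x + 3x^2. Setting P = MC and taking the root on the rising branch gives x* = 10.
TR = 58·10 = 580. TC = 549 + 180 = 729. Profit = 580 − 729 = -$149.
Shutting down would mean losing the fixed cost of $549, so operating at a loss of $149 is better by $400.

Profit = -$149 at x = 10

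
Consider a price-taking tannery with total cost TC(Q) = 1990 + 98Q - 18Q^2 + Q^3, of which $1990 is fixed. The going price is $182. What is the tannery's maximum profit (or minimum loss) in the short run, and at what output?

Profit = -$30 at Q = 14

AVC = 98 - 18Q + Q^2; min AVC = $17 at Q = 9. Since P = $182 ≥ min AVC, the firm produces.
With MC = 98 - 36Q + 3Q^2, P = MC on the upward-sloping part at Q* = 14.
TR = 182·14 = 2548. TC = 1990 + 588 = 2578. Profit = 2548 − 2578 = -$30.
That loss of $30 beats the $1990 the firm would lose by shutting down; producing recovers $1960 of fixed cost.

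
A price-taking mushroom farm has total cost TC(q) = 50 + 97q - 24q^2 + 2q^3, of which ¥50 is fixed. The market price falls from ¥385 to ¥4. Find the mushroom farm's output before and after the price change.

MC = 97 - 48q + 6q^2; the shutdown threshold is min AVC = ¥25 (at q = 6).
At P = ¥385 ≥ min AVC, set P = MC on the rising branch: q = 12.
At P = ¥4 < min AVC = ¥25, price no longer covers variable cost at any output, so the firm shuts down: q = 0.

Output falls from 12 to 0 (the firm shuts down)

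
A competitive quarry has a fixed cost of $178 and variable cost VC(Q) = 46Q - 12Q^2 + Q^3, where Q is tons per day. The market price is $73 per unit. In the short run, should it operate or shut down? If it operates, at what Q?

Strip out fixed cost: VC = 46Q - 12Q^2 + Q^3. Then AVC = 46 - 12Q + Q^2 and MC = 46 - 24Q + 3Q^2.
The AVC parabola has its vertex at Q = 12/2 = 6, where AVC = 46 - 12·6 + 6^2 = $10.
P = $73 exceeds min AVC = $10, so the firm stays open.
Solving P = MC: -27 - 24Q + 3Q^2 = 0 ⇒ Q = -1 or 9. On the upward-sloping branch, Q* = 9.
Check: AVC at Q = 9 is $19 ≤ P, so revenue covers variable cost.
Profit = P·Q − TC = 73·9 − 349 = $308.

Produce at Q = 9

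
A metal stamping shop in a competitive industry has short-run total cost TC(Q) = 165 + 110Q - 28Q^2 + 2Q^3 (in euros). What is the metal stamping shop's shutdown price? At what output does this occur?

€12 per unit, at Q = 7

Short-run supply begins at min AVC. From VC = 110Q - 28Q^2 + 2Q^3, AVC = 110 - 28Q + 2Q^2.
dAVC/dQ = -28 + 4Q = 0 gives Q = 7. min AVC = 110 - 28·7 + 2·7^2 = 12.
The firm shuts down for any P below €12.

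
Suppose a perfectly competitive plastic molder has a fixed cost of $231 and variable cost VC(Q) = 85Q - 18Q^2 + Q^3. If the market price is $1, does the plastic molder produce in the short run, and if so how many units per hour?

Shut down

Variable cost is VC = 85Q - 18Q^2 + Q^3, so AVC = VC/Q = 85 - 18Q + Q^2 and MC = dTC/dQ = 85 - 36Q + 3Q^2.
AVC hits its minimum where MC = AVC, at Q = 9, giving min AVC = 85 - 18·9 + 9^2 = $4.
P = $1 lies below min AVC = $4; no output level covers variable cost.
The firm minimizes its loss by shutting down and losing only its fixed cost of $231.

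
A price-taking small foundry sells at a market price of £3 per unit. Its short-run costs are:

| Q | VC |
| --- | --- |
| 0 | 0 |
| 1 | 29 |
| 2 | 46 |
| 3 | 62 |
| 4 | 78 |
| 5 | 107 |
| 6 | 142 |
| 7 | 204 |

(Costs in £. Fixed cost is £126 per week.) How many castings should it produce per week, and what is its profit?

Q = 0 (shut down); profit = -£126

Compute π = P·Q − TC at each output: Q=0: -126; Q=1: -152; Q=2: -166; Q=3: -179; Q=4: -192; Q=5: -218; Q=6: -250; Q=7: -309.
Profit is highest at Q = 0. Equivalently, the lowest AVC in the table is 78/4 ≈ £19.50 at Q = 4, and P = £3 falls below it — price never covers variable cost, so the firm shuts down and loses only its fixed cost.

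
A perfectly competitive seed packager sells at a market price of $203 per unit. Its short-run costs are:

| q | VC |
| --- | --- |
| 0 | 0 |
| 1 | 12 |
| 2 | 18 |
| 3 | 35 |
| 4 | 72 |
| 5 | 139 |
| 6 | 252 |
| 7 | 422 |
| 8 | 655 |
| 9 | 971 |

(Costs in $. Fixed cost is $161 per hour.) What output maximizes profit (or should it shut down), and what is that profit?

Tabulate TR − TC: q=0: -161; q=1: 30; q=2: 227; q=3: 413; q=4: 579; q=5: 715; q=6: 805; q=7: 838; q=8: 808; q=9: 695.
Profit is maximized at q = 7. AVC there is 422/7 = $60.29 ≤ P, so producing beats shutting down (which would give -$161).

q = 7; profit = $838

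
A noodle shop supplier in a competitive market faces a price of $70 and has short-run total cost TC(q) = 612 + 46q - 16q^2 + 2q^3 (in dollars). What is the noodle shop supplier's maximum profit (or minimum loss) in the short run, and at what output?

Profit = -$324 at q = 6

AVC = 46 - 16q + 2q^2; min AVC = $14 at q = 4. Since P = $70 ≥ min AVC, the firm produces.
With MC = 46 - 32q + 6q^2, P = MC on the upward-sloping part at q* = 6.
TR = 70·6 = 420. TC = 612 + 132 = 744. Profit = 420 − 744 = -$324.
By producing, the firm covers all variable cost plus $288 of fixed cost; shutting down would lose the full $612.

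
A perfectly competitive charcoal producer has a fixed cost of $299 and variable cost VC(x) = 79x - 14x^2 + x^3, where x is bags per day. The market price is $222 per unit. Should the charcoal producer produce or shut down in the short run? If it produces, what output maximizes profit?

Variable cost is VC = 79x - 14x^2 + x^3, so AVC = VC/x = 79 - 14x + x^2 and MC = dTC/dx = 79 - 28x + 3x^2.
AVC is minimized where dAVC/dx = -14 + 2x = 0, at x = 7; min AVC = 79 - 14·7 + 7^2 = $30.
Since P = $222 ≥ min AVC = $30, price covers variable cost and the firm should produce.
Solving P = MC: -143 - 28x + 3x^2 = 0 ⇒ x = -11/3 or 13. On the upward-sloping branch, x* = 13.
Check: AVC at x = 13 is $66 ≤ P, so revenue covers variable cost.
Profit = P·x − TC = 222·13 − 1157 = $1729.

Produce at x = 13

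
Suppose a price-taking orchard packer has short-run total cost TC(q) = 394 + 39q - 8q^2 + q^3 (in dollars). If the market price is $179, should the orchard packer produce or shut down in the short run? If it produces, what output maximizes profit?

Variable cost is VC = 39q - 8q^2 + q^3, so AVC = VC/q = 39 - 8q + q^2 and MC = dTC/dq = 39 - 16q + 3q^2.
AVC is minimized where dAVC/dq = -8 + 2q = 0, at q = 4; min AVC = 39 - 8·4 + 4^2 = $23.
Since P = $179 ≥ min AVC = $23, price covers variable cost and the firm should produce.
Solving P = MC: -140 - 16q + 3q^2 = 0 ⇒ q = -14/3 or 10. On the upward-sloping branch, q* = 10.
Check: AVC at q = 10 is $59 ≤ P, so revenue covers variable cost.
Profit = P·q − TC = 179·10 − 984 = $806.

Produce at q = 10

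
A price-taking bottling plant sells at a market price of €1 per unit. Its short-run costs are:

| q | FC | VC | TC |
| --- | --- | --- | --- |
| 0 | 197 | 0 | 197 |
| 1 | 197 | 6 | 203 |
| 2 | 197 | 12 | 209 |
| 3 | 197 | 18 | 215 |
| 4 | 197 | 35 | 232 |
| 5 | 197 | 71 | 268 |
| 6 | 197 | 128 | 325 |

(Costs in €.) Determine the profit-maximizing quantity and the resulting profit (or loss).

Compute π = P·q − TC at each output: q=0: -197; q=1: -202; q=2: -207; q=3: -212; q=4: -228; q=5: -263; q=6: -319.
Profit is highest at q = 0. Equivalently, the lowest AVC in the table is 6/1 ≈ €6 at q = 1, and P = €1 falls below it — price never covers variable cost, so the firm shuts down and loses only its fixed cost.

q = 0 (shut down); profit = -€197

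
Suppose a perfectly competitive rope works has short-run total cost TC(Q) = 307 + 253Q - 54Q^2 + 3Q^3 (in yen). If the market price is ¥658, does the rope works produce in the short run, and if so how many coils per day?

Variable cost is VC = 253Q - 54Q^2 + 3Q^3, so AVC = VC/Q = 253 - 54Q + 3Q^2 and MC = dTC/dQ = 253 - 108Q + 9Q^2.
The AVC parabola has its vertex at Q = 54/6 = 9, where AVC = 253 - 54·9 + 3·9^2 = ¥10.
Since P = ¥658 ≥ min AVC = ¥10, price covers variable cost and the firm should produce.
P = MC gives -405 - 108Q + 9Q^2 = 0, with roots -3 and 15. Take the larger (rising MC): Q* = 15.
Check: AVC at Q = 15 is ¥118 ≤ P, so revenue covers variable cost.
Profit = P·Q − TC = 658·15 − 2077 = ¥7793.

Produce at Q = 15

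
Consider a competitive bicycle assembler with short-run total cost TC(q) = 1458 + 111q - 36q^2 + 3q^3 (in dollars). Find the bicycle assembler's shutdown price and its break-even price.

Shutdown price = min AVC. AVC = 111 - 36q + 3q^2, with vertex at q = 6 and minimum $3.
ATC = 1458/q + 111 - 36q + 3q^2. Setting dATC/dq = −1458/q^2 − 36 + 6q = 0 gives q = 9 (since 6·9^3 − 36·9^2 = 1458).
min ATC = 1458/9 + 111 − 36·9 + 3·9^2 = $192. That is the break-even price.
For $3 ≤ P < $192 the firm produces at a loss; below $3 it shuts down.

Shutdown price = $3; break-even price = $192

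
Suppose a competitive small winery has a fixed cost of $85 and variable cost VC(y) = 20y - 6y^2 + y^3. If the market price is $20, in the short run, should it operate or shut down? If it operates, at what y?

Variable cost is VC = 20y - 6y^2 + y^3, so AVC = VC/y = 20 - 6y + y^2 and MC = dTC/dy = 20 - 12y + 3y^2.
AVC hits its minimum where MC = AVC, at y = 3, giving min AVC = 20 - 6·3 + 3^2 = $11.
Since P = $20 ≥ min AVC = $11, price covers variable cost and the firm should produce.
Solving P = MC: -12y + 3y^2 = 0 ⇒ y = 0 or 4. On the upward-sloping branch, y* = 4.
Check: AVC at y = 4 is $12 ≤ P, so revenue covers variable cost.
Profit = P·y − TC = 20·4 − 133 = -$53, a loss, but smaller than the $85 fixed cost the firm would lose by shutting down.

Produce at y = 4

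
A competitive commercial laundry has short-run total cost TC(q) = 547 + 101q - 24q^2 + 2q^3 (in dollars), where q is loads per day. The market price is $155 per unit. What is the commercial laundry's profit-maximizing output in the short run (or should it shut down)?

Produce at q = 9

Variable cost is VC = 101q - 24q^2 + 2q^3, so AVC = VC/q = 101 - 24q + 2q^2 and MC = dTC/dq = 101 - 48q + 6q^2.
AVC hits its minimum where MC = AVC, at q = 6, giving min AVC = 101 - 24·6 + 2·6^2 = $29.
P = $155 exceeds min AVC = $29, so the firm stays open.
Solving P = MC: -54 - 48q + 6q^2 = 0 ⇒ q = -1 or 9. On the upward-sloping branch, q* = 9.
Check: AVC at q = 9 is $47 ≤ P, so revenue covers variable cost.
Profit = P·q − TC = 155·9 − 970 = $425.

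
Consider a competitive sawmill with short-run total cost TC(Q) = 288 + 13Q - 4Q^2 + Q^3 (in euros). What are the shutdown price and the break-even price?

Shutdown price = €9; break-even price = €73

AVC = 13 - 4Q + Q^2; minimized at Q = 2, giving min AVC = €9. That is the shutdown price.
ATC = 288/Q + 13 - 4Q + Q^2. Setting dATC/dQ = −288/Q^2 − 4 + 2Q = 0 gives Q = 6 (since 2·6^3 − 4·6^2 = 288).
min ATC = 288/6 + 13 − 4·6 + 6^2 = €73. That is the break-even price.
For €9 ≤ P < €73 the firm produces at a loss; below €9 it shuts down.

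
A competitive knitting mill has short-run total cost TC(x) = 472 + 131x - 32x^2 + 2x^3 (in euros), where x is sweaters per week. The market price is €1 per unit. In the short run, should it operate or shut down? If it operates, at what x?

Shut down

Variable cost is VC = 131x - 32x^2 + 2x^3, so AVC = VC/x = 131 - 32x + 2x^2 and MC = dTC/dx = 131 - 64x + 6x^2.
AVC hits its minimum where MC = AVC, at x = 8, giving min AVC = 131 - 32·8 + 2·8^2 = €3.
P = €1 lies below min AVC = €3; no output level covers variable cost.
The firm minimizes its loss by shutting down and losing only its fixed cost of €472.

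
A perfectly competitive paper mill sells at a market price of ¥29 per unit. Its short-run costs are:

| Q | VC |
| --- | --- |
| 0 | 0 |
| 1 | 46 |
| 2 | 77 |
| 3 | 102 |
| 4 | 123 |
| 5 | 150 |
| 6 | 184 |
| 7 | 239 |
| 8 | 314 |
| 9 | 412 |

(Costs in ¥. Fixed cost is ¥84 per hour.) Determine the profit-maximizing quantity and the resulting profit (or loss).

Profit at each row (π = 29Q − TC): Q=0: -84; Q=1: -101; Q=2: -103; Q=3: -99; Q=4: -91; Q=5: -89; Q=6: -94; Q=7: -120; Q=8: -166; Q=9: -235.
Profit is highest at Q = 0. Equivalently, the lowest AVC in the table is 150/5 ≈ ¥30 at Q = 5, and P = ¥29 falls below it — price never covers variable cost, so the firm shuts down and loses only its fixed cost.

Q = 0 (shut down); profit = -¥84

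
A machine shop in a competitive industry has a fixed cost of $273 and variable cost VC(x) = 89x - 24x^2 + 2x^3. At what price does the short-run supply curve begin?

$17 per unit

Short-run supply begins at min AVC. From VC = 89x - 24x^2 + 2x^3, AVC = 89 - 24x + 2x^2.
dAVC/dx = -24 + 4x = 0 gives x = 6. min AVC = 89 - 24·6 + 2·6^2 = 17.
So the shutdown price is $17.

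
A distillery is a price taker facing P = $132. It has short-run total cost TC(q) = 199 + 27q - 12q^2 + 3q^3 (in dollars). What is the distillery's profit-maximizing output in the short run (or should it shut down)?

Strip out fixed cost: VC = 27q - 12q^2 + 3q^3. Then AVC = 27 - 12q + 3q^2 and MC = 27 - 24q + 9q^2.
AVC is minimized where dAVC/dq = -12 + 6q = 0, at q = 2; min AVC = 27 - 12·2 + 3·2^2 = $15.
P = $132 exceeds min AVC = $15, so the firm stays open.
Solving P = MC: -105 - 24q + 9q^2 = 0 ⇒ q = -7/3 or 5. On the upward-sloping branch, q* = 5.
Check: AVC at q = 5 is $42 ≤ P, so revenue covers variable cost.
Profit = P·q − TC = 132·5 − 409 = $251.

Produce at q = 5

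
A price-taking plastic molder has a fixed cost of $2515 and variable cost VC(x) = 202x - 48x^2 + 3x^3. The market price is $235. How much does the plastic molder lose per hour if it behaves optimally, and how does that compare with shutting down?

Profit = -$337 at x = 11

AVC = 202 - 48x + 3x^2 has its minimum $10 at x = 8; price $235 clears that bar, so the firm operates.
With MC = 202 - 96x + 9x^2, P = MC on the upward-sloping part at x* = 11.
TR = 235·11 = 2585. TC = 2515 + 407 = 2922. Profit = 2585 − 2922 = -$337.
By producing, the firm covers all variable cost plus $2178 of fixed cost; shutting down would lose the full $2515.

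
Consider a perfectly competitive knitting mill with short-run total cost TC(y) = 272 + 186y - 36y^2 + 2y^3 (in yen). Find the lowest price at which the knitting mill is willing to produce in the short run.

¥24 per unit

The firm shuts down when price falls below the minimum of average variable cost. AVC = VC/y = 186 - 36y + 2y^2.
At the minimum of AVC, MC = AVC. MC = 186 - 72y + 6y^2; setting MC = AVC gives 4y^2 - 36y = 0, so y = 9. min AVC = 24.
For P < ¥24 the firm produces nothing.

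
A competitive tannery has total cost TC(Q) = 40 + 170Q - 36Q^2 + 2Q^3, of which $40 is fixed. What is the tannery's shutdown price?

$8 per unit

Short-run supply begins at min AVC. From VC = 170Q - 36Q^2 + 2Q^3, AVC = 170 - 36Q + 2Q^2.
dAVC/dQ = -36 + 4Q = 0 gives Q = 9. min AVC = 170 - 36·9 + 2·9^2 = 8.
For P < $8 the firm produces nothing.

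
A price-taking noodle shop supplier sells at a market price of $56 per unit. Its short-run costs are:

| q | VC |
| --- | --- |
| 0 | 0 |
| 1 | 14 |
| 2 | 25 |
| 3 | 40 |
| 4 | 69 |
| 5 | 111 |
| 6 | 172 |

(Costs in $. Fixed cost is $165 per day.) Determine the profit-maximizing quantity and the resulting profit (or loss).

Tabulate TR − TC: q=0: -165; q=1: -123; q=2: -78; q=3: -37; q=4: -10; q=5: 4; q=6: -1.
Profit is maximized at q = 5. AVC there is 111/5 = $22.20 ≤ P, so producing beats shutting down (which would give -$165).

q = 5; profit = $4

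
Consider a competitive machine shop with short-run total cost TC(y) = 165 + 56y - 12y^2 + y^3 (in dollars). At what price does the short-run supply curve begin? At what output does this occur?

$20 per unit, at y = 6

The firm shuts down when price falls below the minimum of average variable cost. AVC = VC/y = 56 - 12y + y^2.
dAVC/dy = -12 + 2y = 0 gives y = 6. min AVC = 56 - 12·6 + 6^2 = 20.
The firm shuts down for any P below $20.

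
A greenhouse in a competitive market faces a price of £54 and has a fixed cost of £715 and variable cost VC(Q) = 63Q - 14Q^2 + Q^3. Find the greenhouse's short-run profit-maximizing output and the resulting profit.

Profit = -£391 at Q = 9

AVC = 63 - 14Q + Q^2 has its minimum £14 at Q = 7; price £54 clears that bar, so the firm operates.
With MC = 63 - 28Q + 3Q^2, P = MC on the upward-sloping part at Q* = 9.
TR = 54·9 = 486. TC = 715 + 162 = 877. Profit = 486 − 877 = -£391.
That loss of £391 beats the £715 the firm would lose by shutting down; producing recovers £324 of fixed cost.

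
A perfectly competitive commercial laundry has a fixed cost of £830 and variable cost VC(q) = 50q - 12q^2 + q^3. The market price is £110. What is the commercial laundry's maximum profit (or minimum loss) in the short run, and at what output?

Profit = -£30 at q = 10

AVC = 50 - 12q + q^2; min AVC = £14 at q = 6. Since P = £110 ≥ min AVC, the firm produces.
With MC = 50 - 24q + 3q^2, P = MC on the upward-sloping part at q* = 10.
TR = 110·10 = 1100. TC = 830 + 300 = 1130. Profit = 1100 − 1130 = -£30.
That loss of £30 beats the £830 the firm would lose by shutting down; producing recovers £800 of fixed cost.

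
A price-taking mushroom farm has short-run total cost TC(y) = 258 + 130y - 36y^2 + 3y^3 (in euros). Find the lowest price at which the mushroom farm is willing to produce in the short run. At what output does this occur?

The shutdown price is the minimum of AVC. VC = 130y - 36y^2 + 3y^3, so AVC = 130 - 36y + 3y^2.
At the minimum of AVC, MC = AVC. MC = 130 - 72y + 9y^2; setting MC = AVC gives 6y^2 - 36y = 0, so y = 6. min AVC = 22.
So the shutdown price is €22.

€22 per unit, at y = 6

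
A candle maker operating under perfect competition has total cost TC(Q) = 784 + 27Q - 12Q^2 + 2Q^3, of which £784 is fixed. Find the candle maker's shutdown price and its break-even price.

Shutdown price = £9; break-even price = £153

AVC = 27 - 12Q + 2Q^2; minimized at Q = 3, giving min AVC = £9. That is the shutdown price.
ATC = 784/Q + 27 - 12Q + 2Q^2. Setting dATC/dQ = −784/Q^2 − 12 + 4Q = 0 gives Q = 7 (since 4·7^3 − 12·7^2 = 784).
min ATC = 784/7 + 27 − 12·7 + 2·7^2 = £153. That is the break-even price.
Between these two prices the firm operates at a loss; above £153 it earns a profit.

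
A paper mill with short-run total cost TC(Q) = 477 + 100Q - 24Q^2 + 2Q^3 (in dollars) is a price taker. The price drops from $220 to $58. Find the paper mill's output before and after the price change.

Output falls from 10 to 7

MC = 100 - 48Q + 6Q^2; the shutdown threshold is min AVC = $28 (at Q = 6).
With P = $220 above the shutdown price, P = MC gives Q = 10.
At P = $58 ≥ min AVC, set P = MC: Q = 7. The firm stays open but cuts output.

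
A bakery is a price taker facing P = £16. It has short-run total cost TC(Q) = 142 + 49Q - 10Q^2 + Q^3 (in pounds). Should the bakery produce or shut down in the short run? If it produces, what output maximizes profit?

Strip out fixed cost: VC = 49Q - 10Q^2 + Q^3. Then AVC = 49 - 10Q + Q^2 and MC = 49 - 20Q + 3Q^2.
AVC hits its minimum where MC = AVC, at Q = 5, giving min AVC = 49 - 10·5 + 5^2 = £24.
With P < min AVC (£16 < £24), every unit sold adds to the loss.
Best response: produce nothing and absorb the £142 fixed cost.

Shut down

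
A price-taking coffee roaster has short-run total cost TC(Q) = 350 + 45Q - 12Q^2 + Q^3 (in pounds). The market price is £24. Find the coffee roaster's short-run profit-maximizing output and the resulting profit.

AVC = 45 - 12Q + Q^2 has its minimum £9 at Q = 6; price £24 clears that bar, so the firm operates.
MC = 45 - 24Q + 3Q^2. Setting P = MC and taking the root on the rising branch gives Q* = 7.
TR = 24·7 = 168. TC = 350 + 70 = 420. Profit = 168 − 420 = -£252.
That loss of £252 beats the £350 the firm would lose by shutting down; producing recovers £98 of fixed cost.

Profit = -£252 at Q = 7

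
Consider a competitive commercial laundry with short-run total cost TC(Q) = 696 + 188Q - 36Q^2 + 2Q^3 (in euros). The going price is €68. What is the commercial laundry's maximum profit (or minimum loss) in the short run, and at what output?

Profit = -€296 at Q = 10

AVC = 188 - 36Q + 2Q^2 has its minimum €26 at Q = 9; price €68 clears that bar, so the firm operates.
With MC = 188 - 72Q + 6Q^2, P = MC on the upward-sloping part at Q* = 10.
TR = 68·10 = 680. TC = 696 + 280 = 976. Profit = 680 − 976 = -€296.
Shutting down would mean losing the fixed cost of €696, so operating at a loss of €296 is better by €400.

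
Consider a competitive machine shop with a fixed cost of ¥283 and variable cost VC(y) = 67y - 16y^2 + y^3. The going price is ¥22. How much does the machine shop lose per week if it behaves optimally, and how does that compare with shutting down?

Profit = -¥121 at y = 9

AVC = 67 - 16y + y^2; min AVC = ¥3 at y = 8. Since P = ¥22 ≥ min AVC, the firm produces.
With MC = 67 - 32y + 3y^2, P = MC on the upward-sloping part at y* = 9.
TR = 22·9 = 198. TC = 283 + 36 = 319. Profit = 198 − 319 = -¥121.
Shutting down would mean losing the fixed cost of ¥283, so operating at a loss of ¥121 is better by ¥162.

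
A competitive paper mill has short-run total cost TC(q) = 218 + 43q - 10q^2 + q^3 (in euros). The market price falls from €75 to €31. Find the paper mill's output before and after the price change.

MC = 43 - 20q + 3q^2; the shutdown threshold is min AVC = €18 (at q = 5).
With P = €75 above the shutdown price, P = MC gives q = 8.
At P = €31 ≥ min AVC, set P = MC: q = 6. The firm stays open but cuts output.

Output falls from 8 to 6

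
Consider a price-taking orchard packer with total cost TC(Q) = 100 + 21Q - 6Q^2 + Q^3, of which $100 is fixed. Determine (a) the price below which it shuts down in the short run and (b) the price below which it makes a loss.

Shutdown price = min AVC. AVC = 21 - 6Q + Q^2, with vertex at Q = 3 and minimum $12.
ATC = 100/Q + 21 - 6Q + Q^2. Setting dATC/dQ = −100/Q^2 − 6 + 2Q = 0 gives Q = 5 (since 2·5^3 − 6·5^2 = 100).
min ATC = 100/5 + 21 − 6·5 + 5^2 = $36. That is the break-even price.
For $12 ≤ P < $36 the firm produces at a loss; below $12 it shuts down.

Shutdown price = $12; break-even price = $36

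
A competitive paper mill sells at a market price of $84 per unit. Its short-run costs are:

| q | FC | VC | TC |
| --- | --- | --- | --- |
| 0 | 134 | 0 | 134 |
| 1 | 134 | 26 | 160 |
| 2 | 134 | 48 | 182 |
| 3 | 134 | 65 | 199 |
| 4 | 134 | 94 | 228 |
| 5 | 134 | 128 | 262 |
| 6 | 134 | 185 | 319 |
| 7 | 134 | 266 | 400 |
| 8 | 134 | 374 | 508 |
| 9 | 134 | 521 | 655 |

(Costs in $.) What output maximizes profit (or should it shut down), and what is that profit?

Tabulate TR − TC: q=0: -134; q=1: -76; q=2: -14; q=3: 53; q=4: 108; q=5: 158; q=6: 185; q=7: 188; q=8: 164; q=9: 101.
Profit is maximized at q = 7. AVC there is 266/7 = $38 ≤ P, so producing beats shutting down (which would give -$134).

q = 7; profit = $188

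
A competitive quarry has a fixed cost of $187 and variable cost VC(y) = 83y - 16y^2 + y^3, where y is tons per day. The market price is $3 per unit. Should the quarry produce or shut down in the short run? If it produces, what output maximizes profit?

Shut down

Variable cost is VC = 83y - 16y^2 + y^3, so AVC = VC/y = 83 - 16y + y^2 and MC = dTC/dy = 83 - 32y + 3y^2.
The AVC parabola has its vertex at y = 16/2 = 8, where AVC = 83 - 16·8 + 8^2 = $19.
P = $3 lies below min AVC = $19; no output level covers variable cost.
Best response: produce nothing and absorb the $187 fixed cost.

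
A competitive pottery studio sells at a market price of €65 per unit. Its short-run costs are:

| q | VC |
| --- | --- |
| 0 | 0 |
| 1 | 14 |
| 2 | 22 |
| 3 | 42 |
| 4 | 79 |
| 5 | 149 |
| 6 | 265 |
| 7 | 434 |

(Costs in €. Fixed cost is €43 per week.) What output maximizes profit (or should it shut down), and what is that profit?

Tabulate TR − TC: q=0: -43; q=1: 8; q=2: 65; q=3: 110; q=4: 138; q=5: 133; q=6: 82; q=7: -22.
Profit is maximized at q = 4. AVC there is 79/4 = €19.75 ≤ P, so producing beats shutting down (which would give -€43).

q = 4; profit = €138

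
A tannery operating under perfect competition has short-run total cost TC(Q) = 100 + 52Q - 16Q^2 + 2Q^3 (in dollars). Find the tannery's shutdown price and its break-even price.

Shutdown price = min AVC. AVC = 52 - 16Q + 2Q^2, with vertex at Q = 4 and minimum $20.
ATC = 100/Q + 52 - 16Q + 2Q^2. Setting dATC/dQ = −100/Q^2 − 16 + 4Q = 0 gives Q = 5 (since 4·5^3 − 16·5^2 = 100).
min ATC = 100/5 + 52 − 16·5 + 2·5^2 = $42. That is the break-even price.
For $20 ≤ P < $42 the firm produces at a loss; below $20 it shuts down.

Shutdown price = $20; break-even price = $42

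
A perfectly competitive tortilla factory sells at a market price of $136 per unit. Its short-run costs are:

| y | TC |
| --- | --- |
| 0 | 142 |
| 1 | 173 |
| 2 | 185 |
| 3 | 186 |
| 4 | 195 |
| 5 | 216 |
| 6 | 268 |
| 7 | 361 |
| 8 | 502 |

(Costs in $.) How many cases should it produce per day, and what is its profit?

y = 7; profit = $591

Profit at each row (π = 136y − TC): y=0: -142; y=1: -37; y=2: 87; y=3: 222; y=4: 349; y=5: 464; y=6: 548; y=7: 591; y=8: 586.
Profit is maximized at y = 7. AVC there is 219/7 = $31.29 ≤ P, so producing beats shutting down (which would give -$142).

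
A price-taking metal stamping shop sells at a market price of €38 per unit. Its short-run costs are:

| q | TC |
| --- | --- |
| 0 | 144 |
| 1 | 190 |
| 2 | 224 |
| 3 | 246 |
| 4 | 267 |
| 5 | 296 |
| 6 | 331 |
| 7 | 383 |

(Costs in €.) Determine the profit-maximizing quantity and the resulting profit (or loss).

Profit at each row (π = 38q − TC): q=0: -144; q=1: -152; q=2: -148; q=3: -132; q=4: -115; q=5: -106; q=6: -103; q=7: -117.
Profit is maximized at q = 6. AVC there is 187/6 = €31.17 ≤ P, so producing beats shutting down (which would give -€144).

q = 6; profit = -€103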